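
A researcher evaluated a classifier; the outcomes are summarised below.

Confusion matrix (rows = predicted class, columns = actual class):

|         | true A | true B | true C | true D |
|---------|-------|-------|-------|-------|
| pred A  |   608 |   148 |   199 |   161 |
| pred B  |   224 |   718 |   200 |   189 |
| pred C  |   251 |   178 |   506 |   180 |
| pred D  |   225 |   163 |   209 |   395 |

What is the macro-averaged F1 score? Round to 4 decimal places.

Per-class F1 score (2·TP/(2·TP+FP+FN)):
  A: TP=608, FP=148+199+161=508, FN=224+251+225=700 → 1216/2424 = 0.50165
  B: TP=718, FP=224+200+189=613, FN=148+178+163=489 → 1436/2538 = 0.56580
  C: TP=506, FP=251+178+180=609, FN=199+200+209=608 → 1012/2229 = 0.45402
  D: TP=395, FP=225+163+209=597, FN=161+189+180=530 → 790/1917 = 0.41210
Macro-F1 score = mean = (0.50165 + 0.56580 + 0.45402 + 0.41210) / 4 = 0.4834

0.4834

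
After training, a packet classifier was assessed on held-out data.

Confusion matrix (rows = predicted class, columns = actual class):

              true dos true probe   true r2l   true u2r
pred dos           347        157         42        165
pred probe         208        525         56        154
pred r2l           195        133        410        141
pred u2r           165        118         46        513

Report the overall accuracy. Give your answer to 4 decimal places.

0.5319

Accuracy = trace / total = (347+525+410+513=1795) / 3375 = 1795/3375 = 0.5319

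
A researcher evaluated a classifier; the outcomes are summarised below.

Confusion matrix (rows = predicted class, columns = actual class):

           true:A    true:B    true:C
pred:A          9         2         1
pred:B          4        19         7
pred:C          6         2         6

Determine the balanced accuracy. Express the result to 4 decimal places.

Balanced accuracy = mean of per-class recall.
  A: recall = 9/19 = 0.47368
  B: recall = 19/23 = 0.82609
  C: recall = 6/14 = 0.42857
Mean = (0.47368 + 0.82609 + 0.42857) / 3 = 0.5761

0.5761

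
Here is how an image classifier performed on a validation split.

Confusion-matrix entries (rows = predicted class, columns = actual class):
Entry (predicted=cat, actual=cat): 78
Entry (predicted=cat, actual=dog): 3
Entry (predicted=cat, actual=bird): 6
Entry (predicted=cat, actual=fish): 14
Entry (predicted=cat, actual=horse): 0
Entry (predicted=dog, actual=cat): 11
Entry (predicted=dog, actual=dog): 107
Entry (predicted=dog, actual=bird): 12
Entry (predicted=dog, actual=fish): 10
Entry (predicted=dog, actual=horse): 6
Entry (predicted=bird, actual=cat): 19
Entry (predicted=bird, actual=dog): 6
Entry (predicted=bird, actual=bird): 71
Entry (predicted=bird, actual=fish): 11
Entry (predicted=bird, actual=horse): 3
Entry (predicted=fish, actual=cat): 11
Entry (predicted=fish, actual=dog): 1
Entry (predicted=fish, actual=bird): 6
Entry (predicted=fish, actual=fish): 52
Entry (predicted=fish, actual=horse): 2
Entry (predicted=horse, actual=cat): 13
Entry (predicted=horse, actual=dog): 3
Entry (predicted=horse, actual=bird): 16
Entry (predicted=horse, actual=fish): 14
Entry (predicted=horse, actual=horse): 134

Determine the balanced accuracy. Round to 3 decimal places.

0.712

Balanced accuracy = mean of per-class recall.
  cat: recall = 78/132 = 0.5909
  dog: recall = 107/120 = 0.8917
  bird: recall = 71/111 = 0.6396
  fish: recall = 52/101 = 0.5149
  horse: recall = 134/145 = 0.9241
Mean = (0.5909 + 0.8917 + 0.6396 + 0.5149 + 0.9241) / 5 = 0.712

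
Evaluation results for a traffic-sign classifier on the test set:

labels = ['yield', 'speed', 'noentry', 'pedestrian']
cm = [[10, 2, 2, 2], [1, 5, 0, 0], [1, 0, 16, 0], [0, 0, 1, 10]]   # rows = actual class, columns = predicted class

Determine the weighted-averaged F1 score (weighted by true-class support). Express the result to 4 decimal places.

0.8144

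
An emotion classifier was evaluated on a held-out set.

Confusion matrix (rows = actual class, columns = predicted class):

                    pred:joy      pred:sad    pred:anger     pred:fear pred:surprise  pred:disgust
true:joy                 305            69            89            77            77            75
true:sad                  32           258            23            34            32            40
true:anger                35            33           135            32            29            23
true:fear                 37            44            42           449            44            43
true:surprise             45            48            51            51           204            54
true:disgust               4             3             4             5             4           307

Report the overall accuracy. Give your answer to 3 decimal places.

Accuracy = trace / total = (305+258+135+449+204+307=1658) / 2837 = 1658/2837 = 0.584

0.584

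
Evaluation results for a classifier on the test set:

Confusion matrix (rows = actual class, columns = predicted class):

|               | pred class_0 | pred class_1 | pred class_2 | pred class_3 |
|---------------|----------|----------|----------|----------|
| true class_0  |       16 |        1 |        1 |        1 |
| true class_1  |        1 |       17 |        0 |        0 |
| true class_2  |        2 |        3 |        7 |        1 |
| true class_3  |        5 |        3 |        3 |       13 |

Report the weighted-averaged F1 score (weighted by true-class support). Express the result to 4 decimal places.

Per-class F1 score (2·TP/(2·TP+FP+FN)):
  class_0: TP=16, FP=1+2+5=8, FN=1+1+1=3 → 32/43 = 0.74419
  class_1: TP=17, FP=1+3+3=7, FN=1+0+0=1 → 34/42 = 0.80952
  class_2: TP=7, FP=1+0+3=4, FN=2+3+1=6 → 14/24 = 0.58333
  class_3: TP=13, FP=1+0+1=2, FN=5+3+3=11 → 26/39 = 0.66667
Weighted-F1 score = Σ (supportᵢ/N)·F1 scoreᵢ with N=74: (19/74)·0.74419 + (18/74)·0.80952 + (13/74)·0.58333 + (24/74)·0.66667 = 0.7067

0.7067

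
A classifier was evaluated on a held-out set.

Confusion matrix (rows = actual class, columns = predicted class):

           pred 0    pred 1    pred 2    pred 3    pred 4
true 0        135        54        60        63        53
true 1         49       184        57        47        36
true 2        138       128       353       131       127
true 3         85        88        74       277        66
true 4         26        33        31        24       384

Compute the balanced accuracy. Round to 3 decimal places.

0.501

Balanced accuracy = mean of per-class recall.
  0: recall = 135/365 = 0.3699
  1: recall = 184/373 = 0.4933
  2: recall = 353/877 = 0.4025
  3: recall = 277/590 = 0.4695
  4: recall = 384/498 = 0.7711
Mean = (0.3699 + 0.4933 + 0.4025 + 0.4695 + 0.7711) / 5 = 0.501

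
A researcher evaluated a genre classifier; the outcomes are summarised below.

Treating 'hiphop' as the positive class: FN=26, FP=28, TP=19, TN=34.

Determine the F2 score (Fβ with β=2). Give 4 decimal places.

0.4185

Fβ = (1+β²)·TP / ((1+β²)·TP + β²·FN + FP), with β²=4
= 5·19 / (5·19 + 4·26 + 28) = 0.4185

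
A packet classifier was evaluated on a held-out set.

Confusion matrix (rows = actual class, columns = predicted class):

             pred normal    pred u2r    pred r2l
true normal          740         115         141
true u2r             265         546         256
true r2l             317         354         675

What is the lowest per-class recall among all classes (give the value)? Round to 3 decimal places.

0.501

Per-class recall (TP/(TP+FN)):
  normal: TP=740, FN=115+141=256 → 740/996 = 0.7430
  u2r: TP=546, FN=265+256=521 → 546/1067 = 0.5117
  r2l: TP=675, FN=317+354=671 → 675/1346 = 0.5015
Lowest is class 'r2l' with recall = 0.501.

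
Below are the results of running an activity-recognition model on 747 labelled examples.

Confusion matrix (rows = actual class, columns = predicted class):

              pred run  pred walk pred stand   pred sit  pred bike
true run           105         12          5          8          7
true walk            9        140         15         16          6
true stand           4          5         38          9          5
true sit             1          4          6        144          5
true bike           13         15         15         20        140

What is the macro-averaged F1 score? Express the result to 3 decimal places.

Per-class F1 score (2·TP/(2·TP+FP+FN)):
  run: TP=105, FP=9+4+1+13=27, FN=12+5+8+7=32 → 210/269 = 0.7807
  walk: TP=140, FP=12+5+4+15=36, FN=9+15+16+6=46 → 280/362 = 0.7735
  stand: TP=38, FP=5+15+6+15=41, FN=4+5+9+5=23 → 76/140 = 0.5429
  sit: TP=144, FP=8+16+9+20=53, FN=1+4+6+5=16 → 288/357 = 0.8067
  bike: TP=140, FP=7+6+5+5=23, FN=13+15+15+20=63 → 280/366 = 0.7650
Macro-F1 score = mean = (0.7807 + 0.7735 + 0.5429 + 0.8067 + 0.7650) / 5 = 0.734

0.734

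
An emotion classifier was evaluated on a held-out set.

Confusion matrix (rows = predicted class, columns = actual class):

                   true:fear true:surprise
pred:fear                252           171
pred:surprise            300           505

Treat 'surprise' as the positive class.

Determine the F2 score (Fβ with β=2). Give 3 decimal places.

0.720

Fβ = (1+β²)·TP / ((1+β²)·TP + β²·FN + FP), with β²=4
= 5·505 / (5·505 + 4·171 + 300) = 0.720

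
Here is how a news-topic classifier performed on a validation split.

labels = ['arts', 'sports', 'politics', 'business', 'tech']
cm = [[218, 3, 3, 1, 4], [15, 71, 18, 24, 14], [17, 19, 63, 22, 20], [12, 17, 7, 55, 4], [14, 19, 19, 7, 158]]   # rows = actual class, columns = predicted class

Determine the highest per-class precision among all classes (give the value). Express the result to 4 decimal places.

Per-class precision (TP/(TP+FP)):
  arts: TP=218, FP=15+17+12+14=58 → 218/276 = 0.78986
  sports: TP=71, FP=3+19+17+19=58 → 71/129 = 0.55039
  politics: TP=63, FP=3+18+7+19=47 → 63/110 = 0.57273
  business: TP=55, FP=1+24+22+7=54 → 55/109 = 0.50459
  tech: TP=158, FP=4+14+20+4=42 → 158/200 = 0.79000
Highest is class 'tech' with precision = 0.7900.

0.7900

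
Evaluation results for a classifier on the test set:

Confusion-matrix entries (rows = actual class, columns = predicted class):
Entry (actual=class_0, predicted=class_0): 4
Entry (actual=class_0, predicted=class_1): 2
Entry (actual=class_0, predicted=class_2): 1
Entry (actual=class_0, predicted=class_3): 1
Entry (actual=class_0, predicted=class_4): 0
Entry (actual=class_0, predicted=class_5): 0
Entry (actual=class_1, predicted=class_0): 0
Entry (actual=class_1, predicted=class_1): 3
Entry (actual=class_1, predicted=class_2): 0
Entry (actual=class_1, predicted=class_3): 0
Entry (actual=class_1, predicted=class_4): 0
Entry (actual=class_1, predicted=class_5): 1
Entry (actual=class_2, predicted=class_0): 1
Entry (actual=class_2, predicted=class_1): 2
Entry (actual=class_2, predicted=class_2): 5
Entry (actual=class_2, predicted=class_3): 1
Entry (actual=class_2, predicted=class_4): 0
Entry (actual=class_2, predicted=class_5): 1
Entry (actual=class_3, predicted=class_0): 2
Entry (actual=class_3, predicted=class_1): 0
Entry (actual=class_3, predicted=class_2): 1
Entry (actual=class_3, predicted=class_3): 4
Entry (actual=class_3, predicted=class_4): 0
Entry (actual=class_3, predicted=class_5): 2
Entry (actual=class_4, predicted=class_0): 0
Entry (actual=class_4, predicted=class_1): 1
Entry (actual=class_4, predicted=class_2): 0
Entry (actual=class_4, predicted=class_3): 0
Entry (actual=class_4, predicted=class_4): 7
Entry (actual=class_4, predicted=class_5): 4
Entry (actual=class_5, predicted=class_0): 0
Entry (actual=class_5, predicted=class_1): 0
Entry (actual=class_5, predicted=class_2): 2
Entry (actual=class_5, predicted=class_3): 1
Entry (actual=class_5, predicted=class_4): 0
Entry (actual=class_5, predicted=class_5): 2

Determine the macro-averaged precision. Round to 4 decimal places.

0.5456

Per-class precision (TP/(TP+FP)):
  class_0: TP=4, FP=0+1+2+0+0=3 → 4/7 = 0.57143
  class_1: TP=3, FP=2+2+0+1+0=5 → 3/8 = 0.37500
  class_2: TP=5, FP=1+0+1+0+2=4 → 5/9 = 0.55556
  class_3: TP=4, FP=1+0+1+0+1=3 → 4/7 = 0.57143
  class_4: TP=7, FP=0+0+0+0+0=0 → 7/7 = 1.00000
  class_5: TP=2, FP=0+1+1+2+4=8 → 2/10 = 0.20000
Macro-precision = mean = (0.57143 + 0.37500 + 0.55556 + 0.57143 + 1.00000 + 0.20000) / 6 = 0.5456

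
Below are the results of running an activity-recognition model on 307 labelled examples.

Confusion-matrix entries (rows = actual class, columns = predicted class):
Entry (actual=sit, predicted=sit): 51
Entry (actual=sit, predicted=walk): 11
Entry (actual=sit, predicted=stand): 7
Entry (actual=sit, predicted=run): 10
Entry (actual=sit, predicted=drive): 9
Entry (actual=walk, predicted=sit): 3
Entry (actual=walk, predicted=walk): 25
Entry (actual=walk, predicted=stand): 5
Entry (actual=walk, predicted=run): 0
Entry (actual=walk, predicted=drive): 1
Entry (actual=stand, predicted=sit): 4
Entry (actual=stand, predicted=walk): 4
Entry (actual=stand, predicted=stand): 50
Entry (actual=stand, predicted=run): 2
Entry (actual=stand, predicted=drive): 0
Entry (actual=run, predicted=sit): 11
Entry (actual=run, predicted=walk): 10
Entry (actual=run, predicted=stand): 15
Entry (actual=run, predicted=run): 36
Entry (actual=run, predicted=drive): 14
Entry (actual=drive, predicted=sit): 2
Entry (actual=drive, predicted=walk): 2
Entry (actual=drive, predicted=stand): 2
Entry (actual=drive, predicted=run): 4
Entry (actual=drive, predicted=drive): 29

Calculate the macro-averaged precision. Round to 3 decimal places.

0.614

Per-class precision (TP/(TP+FP)):
  sit: TP=51, FP=3+4+11+2=20 → 51/71 = 0.7183
  walk: TP=25, FP=11+4+10+2=27 → 25/52 = 0.4808
  stand: TP=50, FP=7+5+15+2=29 → 50/79 = 0.6329
  run: TP=36, FP=10+0+2+4=16 → 36/52 = 0.6923
  drive: TP=29, FP=9+1+0+14=24 → 29/53 = 0.5472
Macro-precision = mean = (0.7183 + 0.4808 + 0.6329 + 0.6923 + 0.5472) / 5 = 0.614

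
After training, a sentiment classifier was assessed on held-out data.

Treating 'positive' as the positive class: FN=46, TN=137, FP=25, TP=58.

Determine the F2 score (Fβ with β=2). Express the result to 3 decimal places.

Fβ = (1+β²)·TP / ((1+β²)·TP + β²·FN + FP), with β²=4
= 5·58 / (5·58 + 4·46 + 25) = 0.581

0.581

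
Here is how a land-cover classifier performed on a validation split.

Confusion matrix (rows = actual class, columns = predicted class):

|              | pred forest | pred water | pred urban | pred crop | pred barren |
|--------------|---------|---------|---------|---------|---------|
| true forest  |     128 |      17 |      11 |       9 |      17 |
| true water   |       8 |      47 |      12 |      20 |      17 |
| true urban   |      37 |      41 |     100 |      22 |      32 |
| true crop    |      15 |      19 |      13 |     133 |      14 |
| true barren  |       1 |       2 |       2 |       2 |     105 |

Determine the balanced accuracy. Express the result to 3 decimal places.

0.642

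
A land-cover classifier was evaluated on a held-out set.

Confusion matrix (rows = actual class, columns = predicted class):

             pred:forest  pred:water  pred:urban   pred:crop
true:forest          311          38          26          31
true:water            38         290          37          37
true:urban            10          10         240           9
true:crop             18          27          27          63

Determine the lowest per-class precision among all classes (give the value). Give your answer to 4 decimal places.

0.4500

Per-class precision (TP/(TP+FP)):
  forest: TP=311, FP=38+10+18=66 → 311/377 = 0.82493
  water: TP=290, FP=38+10+27=75 → 290/365 = 0.79452
  urban: TP=240, FP=26+37+27=90 → 240/330 = 0.72727
  crop: TP=63, FP=31+37+9=77 → 63/140 = 0.45000
Lowest is class 'crop' with precision = 0.4500.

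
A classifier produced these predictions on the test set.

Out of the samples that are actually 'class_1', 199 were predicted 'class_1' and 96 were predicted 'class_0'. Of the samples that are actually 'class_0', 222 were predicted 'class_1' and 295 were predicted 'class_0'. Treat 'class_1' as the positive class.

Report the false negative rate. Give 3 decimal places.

FNR = FN/(FN+TP) = 96/(96+199) = 0.325

0.325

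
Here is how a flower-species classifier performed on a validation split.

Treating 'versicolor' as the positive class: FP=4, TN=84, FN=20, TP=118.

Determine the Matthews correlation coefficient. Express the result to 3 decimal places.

MCC = (TP·TN − FP·FN) / √((TP+FP)(TP+FN)(TN+FP)(TN+FN))
Numerator = 118·84 − 4·20 = 9832
Denominator = √(122·138·88·104) = √154083072 = 12413.0203
MCC = 9832 / 12413.0203 = 0.792

0.792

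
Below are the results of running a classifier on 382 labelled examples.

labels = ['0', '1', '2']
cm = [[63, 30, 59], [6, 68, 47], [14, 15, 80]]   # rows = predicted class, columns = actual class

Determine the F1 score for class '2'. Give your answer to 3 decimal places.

0.542

Treat '2' as positive and all other classes as negative.
F1 score = 2·TP/(2·TP+FP+FN).
2: TP=80, FP=14+15=29, FN=59+47=106 → 160/295 = 0.5424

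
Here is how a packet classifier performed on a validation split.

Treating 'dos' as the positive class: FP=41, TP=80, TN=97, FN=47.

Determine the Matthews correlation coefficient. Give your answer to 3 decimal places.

0.334

MCC = (TP·TN − FP·FN) / √((TP+FP)(TP+FN)(TN+FP)(TN+FN))
Numerator = 80·97 − 41·47 = 5833
Denominator = √(121·127·138·144) = √305373024 = 17474.9256
MCC = 5833 / 17474.9256 = 0.334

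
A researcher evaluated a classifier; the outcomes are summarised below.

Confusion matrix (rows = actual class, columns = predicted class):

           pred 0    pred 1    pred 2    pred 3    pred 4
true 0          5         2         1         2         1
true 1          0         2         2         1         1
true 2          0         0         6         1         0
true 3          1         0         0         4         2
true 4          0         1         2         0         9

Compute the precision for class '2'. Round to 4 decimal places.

0.5455

One-vs-rest for '2': TP = diagonal; FP = other classes predicted '2'; FN = '2' predicted as other.
precision = TP/(TP+FP).
2: TP=6, FP=1+2+0+2=5 → 6/11 = 0.54545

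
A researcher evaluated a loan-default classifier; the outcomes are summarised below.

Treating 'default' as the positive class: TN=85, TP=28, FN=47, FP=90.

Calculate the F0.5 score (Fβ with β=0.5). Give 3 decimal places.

Fβ = (1+β²)·TP / ((1+β²)·TP + β²·FN + FP), with β²=1/4
= 1.25·28 / (1.25·28 + 0.25·47 + 90) = 0.256

0.256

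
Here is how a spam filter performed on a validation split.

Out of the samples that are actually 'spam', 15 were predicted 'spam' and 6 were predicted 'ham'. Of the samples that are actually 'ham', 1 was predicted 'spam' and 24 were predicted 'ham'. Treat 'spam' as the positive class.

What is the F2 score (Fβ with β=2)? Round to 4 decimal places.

Fβ = (1+β²)·TP / ((1+β²)·TP + β²·FN + FP), with β²=4
= 5·15 / (5·15 + 4·6 + 1) = 0.7500

0.7500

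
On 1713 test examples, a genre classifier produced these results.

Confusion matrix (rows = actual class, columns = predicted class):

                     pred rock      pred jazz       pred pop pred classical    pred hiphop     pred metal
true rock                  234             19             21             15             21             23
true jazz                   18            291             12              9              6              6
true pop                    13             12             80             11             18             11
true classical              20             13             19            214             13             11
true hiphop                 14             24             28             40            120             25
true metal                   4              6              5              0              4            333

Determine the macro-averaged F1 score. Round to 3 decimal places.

Per-class F1 score (2·TP/(2·TP+FP+FN)):
  rock: TP=234, FP=18+13+20+14+4=69, FN=19+21+15+21+23=99 → 468/636 = 0.7358
  jazz: TP=291, FP=19+12+13+24+6=74, FN=18+12+9+6+6=51 → 582/707 = 0.8232
  pop: TP=80, FP=21+12+19+28+5=85, FN=13+12+11+18+11=65 → 160/310 = 0.5161
  classical: TP=214, FP=15+9+11+40+0=75, FN=20+13+19+13+11=76 → 428/579 = 0.7392
  hiphop: TP=120, FP=21+6+18+13+4=62, FN=14+24+28+40+25=131 → 240/433 = 0.5543
  metal: TP=333, FP=23+6+11+11+25=76, FN=4+6+5+0+4=19 → 666/761 = 0.8752
Macro-F1 score = mean = (0.7358 + 0.8232 + 0.5161 + 0.7392 + 0.5543 + 0.8752) / 6 = 0.707

0.707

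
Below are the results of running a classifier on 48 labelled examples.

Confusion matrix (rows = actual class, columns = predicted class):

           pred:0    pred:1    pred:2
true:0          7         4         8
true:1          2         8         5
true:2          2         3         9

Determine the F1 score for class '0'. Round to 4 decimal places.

0.4667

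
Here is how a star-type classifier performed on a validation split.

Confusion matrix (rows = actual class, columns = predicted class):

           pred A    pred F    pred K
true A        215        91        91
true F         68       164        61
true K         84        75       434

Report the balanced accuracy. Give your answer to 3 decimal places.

0.611

Balanced accuracy = mean of per-class recall.
  A: recall = 215/397 = 0.5416
  F: recall = 164/293 = 0.5597
  K: recall = 434/593 = 0.7319
Mean = (0.5416 + 0.5597 + 0.7319) / 3 = 0.611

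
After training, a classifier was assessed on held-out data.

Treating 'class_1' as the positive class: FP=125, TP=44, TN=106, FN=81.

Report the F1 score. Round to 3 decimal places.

0.299

Precision = TP/(TP+FP) = 44/169 = 0.2604
Recall = TP/(TP+FN) = 44/125 = 0.3520
F1 = 2·TP/(2·TP+FP+FN) = 88/294 = 0.299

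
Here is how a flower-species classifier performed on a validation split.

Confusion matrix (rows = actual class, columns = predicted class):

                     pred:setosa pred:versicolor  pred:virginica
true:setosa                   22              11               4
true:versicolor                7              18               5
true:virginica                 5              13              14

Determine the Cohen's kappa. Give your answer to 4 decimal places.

0.3195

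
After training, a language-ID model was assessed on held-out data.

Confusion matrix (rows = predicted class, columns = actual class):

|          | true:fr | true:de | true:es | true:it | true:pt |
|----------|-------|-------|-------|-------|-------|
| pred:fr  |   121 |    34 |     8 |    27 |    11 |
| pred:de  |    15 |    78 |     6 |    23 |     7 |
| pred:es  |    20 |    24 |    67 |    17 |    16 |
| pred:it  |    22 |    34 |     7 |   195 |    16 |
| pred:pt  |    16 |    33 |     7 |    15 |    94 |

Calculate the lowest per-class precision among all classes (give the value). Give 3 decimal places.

Per-class precision (TP/(TP+FP)):
  fr: TP=121, FP=34+8+27+11=80 → 121/201 = 0.6020
  de: TP=78, FP=15+6+23+7=51 → 78/129 = 0.6047
  es: TP=67, FP=20+24+17+16=77 → 67/144 = 0.4653
  it: TP=195, FP=22+34+7+16=79 → 195/274 = 0.7117
  pt: TP=94, FP=16+33+7+15=71 → 94/165 = 0.5697
Lowest is class 'es' with precision = 0.465.

0.465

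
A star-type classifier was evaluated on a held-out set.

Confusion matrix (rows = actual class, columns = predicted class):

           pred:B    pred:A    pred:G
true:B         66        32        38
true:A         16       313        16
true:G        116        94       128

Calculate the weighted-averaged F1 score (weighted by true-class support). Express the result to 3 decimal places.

0.605

Per-class F1 score (2·TP/(2·TP+FP+FN)):
  B: TP=66, FP=16+116=132, FN=32+38=70 → 132/334 = 0.3952
  A: TP=313, FP=32+94=126, FN=16+16=32 → 626/784 = 0.7985
  G: TP=128, FP=38+16=54, FN=116+94=210 → 256/520 = 0.4923
Weighted-F1 score = Σ (supportᵢ/N)·F1 scoreᵢ with N=819: (136/819)·0.3952 + (345/819)·0.7985 + (338/819)·0.4923 = 0.605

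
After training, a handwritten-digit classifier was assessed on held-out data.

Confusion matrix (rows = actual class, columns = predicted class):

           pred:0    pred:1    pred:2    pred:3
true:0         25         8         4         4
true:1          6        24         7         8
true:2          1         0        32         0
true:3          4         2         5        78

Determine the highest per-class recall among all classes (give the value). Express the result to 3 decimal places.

Per-class recall (TP/(TP+FN)):
  0: TP=25, FN=8+4+4=16 → 25/41 = 0.6098
  1: TP=24, FN=6+7+8=21 → 24/45 = 0.5333
  2: TP=32, FN=1+0+0=1 → 32/33 = 0.9697
  3: TP=78, FN=4+2+5=11 → 78/89 = 0.8764
Highest is class '2' with recall = 0.970.

0.970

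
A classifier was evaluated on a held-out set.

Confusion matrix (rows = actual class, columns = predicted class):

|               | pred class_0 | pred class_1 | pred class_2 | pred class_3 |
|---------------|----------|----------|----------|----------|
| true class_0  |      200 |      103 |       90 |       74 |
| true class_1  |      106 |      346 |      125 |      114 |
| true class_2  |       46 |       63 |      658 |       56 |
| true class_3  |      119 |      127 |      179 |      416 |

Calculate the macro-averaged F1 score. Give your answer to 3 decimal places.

Per-class F1 score (2·TP/(2·TP+FP+FN)):
  class_0: TP=200, FP=106+46+119=271, FN=103+90+74=267 → 400/938 = 0.4264
  class_1: TP=346, FP=103+63+127=293, FN=106+125+114=345 → 692/1330 = 0.5203
  class_2: TP=658, FP=90+125+179=394, FN=46+63+56=165 → 1316/1875 = 0.7019
  class_3: TP=416, FP=74+114+56=244, FN=119+127+179=425 → 832/1501 = 0.5543
Macro-F1 score = mean = (0.4264 + 0.5203 + 0.7019 + 0.5543) / 4 = 0.551

0.551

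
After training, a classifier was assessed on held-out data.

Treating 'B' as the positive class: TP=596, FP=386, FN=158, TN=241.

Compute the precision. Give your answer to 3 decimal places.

Precision = TP/(TP+FP) = 596/(596+386) = 596/982 = 0.607

0.607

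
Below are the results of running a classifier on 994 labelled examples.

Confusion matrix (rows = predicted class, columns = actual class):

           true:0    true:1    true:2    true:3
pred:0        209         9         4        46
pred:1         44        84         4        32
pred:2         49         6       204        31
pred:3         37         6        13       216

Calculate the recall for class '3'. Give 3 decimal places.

0.665

recall = TP/(TP+FN).
3: TP=216, FN=46+32+31=109 → 216/325 = 0.6646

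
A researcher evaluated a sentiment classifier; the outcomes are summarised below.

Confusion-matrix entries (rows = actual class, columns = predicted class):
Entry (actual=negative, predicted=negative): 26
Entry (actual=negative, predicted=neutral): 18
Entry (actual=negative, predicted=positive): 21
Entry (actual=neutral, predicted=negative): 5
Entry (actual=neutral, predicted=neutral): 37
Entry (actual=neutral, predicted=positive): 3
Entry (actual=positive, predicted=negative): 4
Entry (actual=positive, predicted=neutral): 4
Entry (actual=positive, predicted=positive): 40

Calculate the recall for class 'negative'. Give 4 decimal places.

0.4000

Treat 'negative' as positive and all other classes as negative.
recall = TP/(TP+FN).
negative: TP=26, FN=18+21=39 → 26/65 = 0.40000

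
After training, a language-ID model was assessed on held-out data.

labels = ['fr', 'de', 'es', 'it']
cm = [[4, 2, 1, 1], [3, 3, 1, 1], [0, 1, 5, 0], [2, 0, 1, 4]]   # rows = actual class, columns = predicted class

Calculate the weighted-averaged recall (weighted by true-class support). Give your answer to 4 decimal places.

0.5517

Per-class recall (TP/(TP+FN)):
  fr: TP=4, FN=2+1+1=4 → 4/8 = 0.50000
  de: TP=3, FN=3+1+1=5 → 3/8 = 0.37500
  es: TP=5, FN=0+1+0=1 → 5/6 = 0.83333
  it: TP=4, FN=2+0+1=3 → 4/7 = 0.57143
Weighted-recall = Σ (supportᵢ/N)·recallᵢ with N=29: (8/29)·0.50000 + (8/29)·0.37500 + (6/29)·0.83333 + (7/29)·0.57143 = 0.5517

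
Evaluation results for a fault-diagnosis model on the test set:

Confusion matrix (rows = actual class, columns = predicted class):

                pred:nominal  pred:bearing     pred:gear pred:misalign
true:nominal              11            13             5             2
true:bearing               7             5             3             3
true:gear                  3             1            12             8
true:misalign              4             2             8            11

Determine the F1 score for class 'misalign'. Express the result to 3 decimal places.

F1 score = 2·TP/(2·TP+FP+FN).
misalign: TP=11, FP=2+3+8=13, FN=4+2+8=14 → 22/49 = 0.4490

0.449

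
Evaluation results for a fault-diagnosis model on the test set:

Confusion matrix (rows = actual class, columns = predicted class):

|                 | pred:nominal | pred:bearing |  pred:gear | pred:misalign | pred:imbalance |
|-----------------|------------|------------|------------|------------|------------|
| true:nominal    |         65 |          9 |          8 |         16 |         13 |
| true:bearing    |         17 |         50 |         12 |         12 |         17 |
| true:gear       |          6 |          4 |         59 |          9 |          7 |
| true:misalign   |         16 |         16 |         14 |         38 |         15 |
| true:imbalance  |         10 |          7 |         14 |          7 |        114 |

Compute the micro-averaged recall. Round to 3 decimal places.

0.587

Micro-averaging pools counts across classes: ΣTP=326, ΣFP=229, ΣFN=229.
Micro-recall = TP/(TP+FN) on pooled counts = 0.587 (equals overall accuracy in single-label multiclass).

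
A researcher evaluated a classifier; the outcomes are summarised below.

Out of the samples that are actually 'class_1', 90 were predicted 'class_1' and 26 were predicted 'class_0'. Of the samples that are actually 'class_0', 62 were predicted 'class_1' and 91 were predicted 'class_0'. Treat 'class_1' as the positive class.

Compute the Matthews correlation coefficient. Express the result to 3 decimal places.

0.370

MCC = (TP·TN − FP·FN) / √((TP+FP)(TP+FN)(TN+FP)(TN+FN))
Numerator = 90·91 − 62·26 = 6578
Denominator = √(152·116·153·117) = √315630432 = 17765.9909
MCC = 6578 / 17765.9909 = 0.370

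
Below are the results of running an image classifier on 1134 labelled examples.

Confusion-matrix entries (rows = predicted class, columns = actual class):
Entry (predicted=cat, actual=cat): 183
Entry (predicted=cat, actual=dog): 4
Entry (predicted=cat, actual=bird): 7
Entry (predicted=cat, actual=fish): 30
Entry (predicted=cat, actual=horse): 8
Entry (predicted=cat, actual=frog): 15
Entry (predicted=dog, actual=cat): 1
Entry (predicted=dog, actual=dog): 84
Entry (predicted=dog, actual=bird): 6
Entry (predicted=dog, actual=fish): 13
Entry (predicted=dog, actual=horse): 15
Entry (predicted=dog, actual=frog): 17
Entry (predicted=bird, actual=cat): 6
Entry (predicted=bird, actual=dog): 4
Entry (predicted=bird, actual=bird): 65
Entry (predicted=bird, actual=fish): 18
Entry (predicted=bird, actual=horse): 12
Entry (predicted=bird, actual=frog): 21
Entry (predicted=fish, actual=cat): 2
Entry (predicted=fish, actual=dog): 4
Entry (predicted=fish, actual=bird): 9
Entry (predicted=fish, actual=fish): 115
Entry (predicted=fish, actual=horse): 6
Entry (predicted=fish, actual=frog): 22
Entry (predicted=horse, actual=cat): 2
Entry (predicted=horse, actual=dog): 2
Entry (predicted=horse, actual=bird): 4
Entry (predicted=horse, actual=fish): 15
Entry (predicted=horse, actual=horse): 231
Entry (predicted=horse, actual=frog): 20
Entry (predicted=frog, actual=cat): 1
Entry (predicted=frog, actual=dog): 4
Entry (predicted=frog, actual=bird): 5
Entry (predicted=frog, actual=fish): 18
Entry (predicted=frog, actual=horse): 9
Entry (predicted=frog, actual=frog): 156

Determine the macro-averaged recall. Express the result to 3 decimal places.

Per-class recall (TP/(TP+FN)):
  cat: TP=183, FN=1+6+2+2+1=12 → 183/195 = 0.9385
  dog: TP=84, FN=4+4+4+2+4=18 → 84/102 = 0.8235
  bird: TP=65, FN=7+6+9+4+5=31 → 65/96 = 0.6771
  fish: TP=115, FN=30+13+18+15+18=94 → 115/209 = 0.5502
  horse: TP=231, FN=8+15+12+6+9=50 → 231/281 = 0.8221
  frog: TP=156, FN=15+17+21+22+20=95 → 156/251 = 0.6215
Macro-recall = mean = (0.9385 + 0.8235 + 0.6771 + 0.5502 + 0.8221 + 0.6215) / 6 = 0.739

0.739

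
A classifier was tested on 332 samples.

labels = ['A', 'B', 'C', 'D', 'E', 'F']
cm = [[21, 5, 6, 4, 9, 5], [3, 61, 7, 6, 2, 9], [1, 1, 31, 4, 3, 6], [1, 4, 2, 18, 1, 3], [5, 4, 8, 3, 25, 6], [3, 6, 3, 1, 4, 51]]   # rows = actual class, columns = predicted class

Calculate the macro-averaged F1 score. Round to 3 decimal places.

Per-class F1 score (2·TP/(2·TP+FP+FN)):
  A: TP=21, FP=3+1+1+5+3=13, FN=5+6+4+9+5=29 → 42/84 = 0.5000
  B: TP=61, FP=5+1+4+4+6=20, FN=3+7+6+2+9=27 → 122/169 = 0.7219
  C: TP=31, FP=6+7+2+8+3=26, FN=1+1+4+3+6=15 → 62/103 = 0.6019
  D: TP=18, FP=4+6+4+3+1=18, FN=1+4+2+1+3=11 → 36/65 = 0.5538
  E: TP=25, FP=9+2+3+1+4=19, FN=5+4+8+3+6=26 → 50/95 = 0.5263
  F: TP=51, FP=5+9+6+3+6=29, FN=3+6+3+1+4=17 → 102/148 = 0.6892
Macro-F1 score = mean = (0.5000 + 0.7219 + 0.6019 + 0.5538 + 0.5263 + 0.6892) / 6 = 0.599

0.599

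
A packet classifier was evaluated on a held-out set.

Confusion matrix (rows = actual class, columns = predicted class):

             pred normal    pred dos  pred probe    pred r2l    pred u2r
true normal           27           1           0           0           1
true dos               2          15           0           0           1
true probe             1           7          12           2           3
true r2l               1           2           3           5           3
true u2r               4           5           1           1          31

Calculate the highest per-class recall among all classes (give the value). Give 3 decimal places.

0.931

Per-class recall (TP/(TP+FN)):
  normal: TP=27, FN=1+0+0+1=2 → 27/29 = 0.9310
  dos: TP=15, FN=2+0+0+1=3 → 15/18 = 0.8333
  probe: TP=12, FN=1+7+2+3=13 → 12/25 = 0.4800
  r2l: TP=5, FN=1+2+3+3=9 → 5/14 = 0.3571
  u2r: TP=31, FN=4+5+1+1=11 → 31/42 = 0.7381
Highest is class 'normal' with recall = 0.931.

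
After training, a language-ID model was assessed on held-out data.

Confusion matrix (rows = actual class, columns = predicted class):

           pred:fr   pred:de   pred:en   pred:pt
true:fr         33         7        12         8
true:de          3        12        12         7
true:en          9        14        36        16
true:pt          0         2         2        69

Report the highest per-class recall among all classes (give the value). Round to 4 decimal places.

0.9452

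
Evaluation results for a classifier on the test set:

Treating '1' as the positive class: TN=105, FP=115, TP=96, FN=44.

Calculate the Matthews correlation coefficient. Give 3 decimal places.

MCC = (TP·TN − FP·FN) / √((TP+FP)(TP+FN)(TN+FP)(TN+FN))
Numerator = 96·105 − 115·44 = 5020
Denominator = √(211·140·220·149) = √968321200 = 31117.8598
MCC = 5020 / 31117.8598 = 0.161

0.161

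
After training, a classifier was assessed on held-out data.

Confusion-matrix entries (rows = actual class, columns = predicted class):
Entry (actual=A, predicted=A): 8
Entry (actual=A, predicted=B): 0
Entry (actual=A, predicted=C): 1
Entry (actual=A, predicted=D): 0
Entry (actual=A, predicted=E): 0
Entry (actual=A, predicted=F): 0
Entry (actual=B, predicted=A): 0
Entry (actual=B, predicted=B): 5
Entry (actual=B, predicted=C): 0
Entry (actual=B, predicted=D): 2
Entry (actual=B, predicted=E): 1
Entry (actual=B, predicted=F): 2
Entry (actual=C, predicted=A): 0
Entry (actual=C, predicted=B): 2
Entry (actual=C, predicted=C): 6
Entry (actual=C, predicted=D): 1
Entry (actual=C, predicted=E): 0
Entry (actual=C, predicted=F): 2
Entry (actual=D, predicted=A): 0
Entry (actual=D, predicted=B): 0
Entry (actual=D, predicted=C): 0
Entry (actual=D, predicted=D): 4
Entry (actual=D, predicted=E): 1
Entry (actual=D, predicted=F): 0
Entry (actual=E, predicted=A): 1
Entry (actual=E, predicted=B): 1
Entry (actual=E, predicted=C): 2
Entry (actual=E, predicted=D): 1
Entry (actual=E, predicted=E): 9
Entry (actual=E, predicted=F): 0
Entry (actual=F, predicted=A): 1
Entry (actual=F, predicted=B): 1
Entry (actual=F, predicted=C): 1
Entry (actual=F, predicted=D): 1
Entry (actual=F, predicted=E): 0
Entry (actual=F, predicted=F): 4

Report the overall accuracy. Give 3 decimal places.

0.632

Accuracy = trace / total = (8+5+6+4+9+4=36) / 57 = 36/57 = 0.632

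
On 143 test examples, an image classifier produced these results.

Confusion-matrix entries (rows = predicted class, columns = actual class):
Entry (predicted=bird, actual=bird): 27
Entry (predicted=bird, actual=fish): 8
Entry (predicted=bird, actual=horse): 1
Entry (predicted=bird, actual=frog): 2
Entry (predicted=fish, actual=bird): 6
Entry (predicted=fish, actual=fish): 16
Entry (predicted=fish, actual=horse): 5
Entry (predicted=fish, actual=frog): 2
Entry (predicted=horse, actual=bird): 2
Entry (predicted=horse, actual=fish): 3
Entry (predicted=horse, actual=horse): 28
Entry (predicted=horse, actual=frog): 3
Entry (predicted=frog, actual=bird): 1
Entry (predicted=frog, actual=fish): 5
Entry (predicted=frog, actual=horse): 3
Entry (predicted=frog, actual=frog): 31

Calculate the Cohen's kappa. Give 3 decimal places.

Observed agreement pₒ = trace/N = 102/143 = 0.7133
Expected agreement pₑ = Σ (rowᵢ·colᵢ)/N² = (36·38 + 32·29 + 37·36 + 38·40)/143² = 0.2517
κ = (pₒ − pₑ)/(1 − pₑ) = (0.7133 − 0.2517)/(1 − 0.2517) = 0.617

0.617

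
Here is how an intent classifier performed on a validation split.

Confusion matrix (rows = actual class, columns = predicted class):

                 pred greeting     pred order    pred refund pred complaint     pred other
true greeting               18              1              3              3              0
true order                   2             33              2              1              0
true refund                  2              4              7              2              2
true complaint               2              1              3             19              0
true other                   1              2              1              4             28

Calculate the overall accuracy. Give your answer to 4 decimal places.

0.7447

Accuracy = trace / total = (18+33+7+19+28=105) / 141 = 105/141 = 0.7447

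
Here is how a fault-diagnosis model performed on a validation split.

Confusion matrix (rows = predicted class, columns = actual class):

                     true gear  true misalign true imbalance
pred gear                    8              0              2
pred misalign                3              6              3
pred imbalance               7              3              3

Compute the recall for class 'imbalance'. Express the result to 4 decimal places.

0.3750

Take TP from the diagonal, FP from the rest of the 'imbalance' prediction marginal, FN from the rest of the 'imbalance' actual marginal.
recall = TP/(TP+FN).
imbalance: TP=3, FN=2+3=5 → 3/8 = 0.37500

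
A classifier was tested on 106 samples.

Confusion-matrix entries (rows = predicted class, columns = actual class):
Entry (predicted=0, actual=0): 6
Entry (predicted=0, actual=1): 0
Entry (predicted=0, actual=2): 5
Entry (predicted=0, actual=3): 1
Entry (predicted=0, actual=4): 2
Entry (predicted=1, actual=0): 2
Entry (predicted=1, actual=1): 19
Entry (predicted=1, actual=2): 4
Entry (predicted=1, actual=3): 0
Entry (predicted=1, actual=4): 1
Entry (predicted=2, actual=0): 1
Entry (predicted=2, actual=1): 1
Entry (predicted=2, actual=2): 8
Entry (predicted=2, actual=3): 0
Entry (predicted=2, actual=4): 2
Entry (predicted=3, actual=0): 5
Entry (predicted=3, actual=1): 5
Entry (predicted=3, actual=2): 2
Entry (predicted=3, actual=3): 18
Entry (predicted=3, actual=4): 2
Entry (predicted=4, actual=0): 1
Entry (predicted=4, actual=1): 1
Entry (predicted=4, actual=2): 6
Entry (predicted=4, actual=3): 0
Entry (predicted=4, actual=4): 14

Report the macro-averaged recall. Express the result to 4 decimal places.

0.6130

Per-class recall (TP/(TP+FN)):
  0: TP=6, FN=2+1+5+1=9 → 6/15 = 0.40000
  1: TP=19, FN=0+1+5+1=7 → 19/26 = 0.73077
  2: TP=8, FN=5+4+2+6=17 → 8/25 = 0.32000
  3: TP=18, FN=1+0+0+0=1 → 18/19 = 0.94737
  4: TP=14, FN=2+1+2+2=7 → 14/21 = 0.66667
Macro-recall = mean = (0.40000 + 0.73077 + 0.32000 + 0.94737 + 0.66667) / 5 = 0.6130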